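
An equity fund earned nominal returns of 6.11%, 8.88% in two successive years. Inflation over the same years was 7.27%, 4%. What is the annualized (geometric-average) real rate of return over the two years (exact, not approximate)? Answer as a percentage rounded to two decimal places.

Nominal growth factor = 1.0611 × 1.0888 = 1.15532568
Price-level growth factor = 1.0727 × 1.0400 = 1.11560800
Real growth factor = 1.15532568 / 1.11560800 = 1.03560182
Annualized real rate = 1.03560182^(1/2) − 1 = 1.7645% → 1.76%.

1.76%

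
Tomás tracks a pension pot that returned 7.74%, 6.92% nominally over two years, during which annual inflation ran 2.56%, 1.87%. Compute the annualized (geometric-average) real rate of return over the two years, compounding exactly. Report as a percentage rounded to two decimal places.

5.00%

Compound the nominal returns: 1.0774 × 1.0692 = 1.15195608.
Compound inflation: 1.0256 × 1.0187 = 1.04477872.
Deflate: 1.15195608 / 1.04477872 = 1.10258379.
Annualized real rate = 1.10258379^(1/2) − 1 = 5.0040% → 5.00%.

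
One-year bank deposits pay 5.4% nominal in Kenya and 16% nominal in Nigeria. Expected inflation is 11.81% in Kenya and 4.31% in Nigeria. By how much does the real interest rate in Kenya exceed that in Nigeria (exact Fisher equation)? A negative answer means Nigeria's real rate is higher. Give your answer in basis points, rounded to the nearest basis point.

Kenya: (1 + 0.0540)/(1 + 0.1181) − 1 = -5.7329%
Nigeria: (1 + 0.1600)/(1 + 0.0431) − 1 = 11.2070%
Differential = -5.7329% − 11.2070% = -16.9399% → -1694 basis points.

-1694 basis points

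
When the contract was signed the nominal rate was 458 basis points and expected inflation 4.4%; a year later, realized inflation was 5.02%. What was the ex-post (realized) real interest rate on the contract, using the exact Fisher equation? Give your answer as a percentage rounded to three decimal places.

-0.419%

Ex-post: (1 + 0.0458)/(1 + 0.0502) − 1 = -0.4190%
So the realized real rate is -0.419%.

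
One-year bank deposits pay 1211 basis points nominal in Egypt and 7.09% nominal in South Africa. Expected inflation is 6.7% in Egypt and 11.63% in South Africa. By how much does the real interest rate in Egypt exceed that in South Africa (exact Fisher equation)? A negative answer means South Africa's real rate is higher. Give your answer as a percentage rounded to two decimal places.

Egypt: (1 + 0.1211)/(1 + 0.0670) − 1 = 5.0703%
South Africa: (1 + 0.0709)/(1 + 0.1163) − 1 = -4.0670%
Differential = 5.0703% − (-4.0670%) = 9.1373% → 9.14%.

9.14%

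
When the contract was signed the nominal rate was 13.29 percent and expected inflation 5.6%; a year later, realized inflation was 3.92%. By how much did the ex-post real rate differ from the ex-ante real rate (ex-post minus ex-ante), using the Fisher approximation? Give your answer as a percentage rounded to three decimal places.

1.680%

Ex-ante: 13.29% − 5.6% = 7.690%
Ex-post: 13.29% − 3.92% = 9.370%
Difference (ex-post − ex-ante) = 1.6800% → 1.680%.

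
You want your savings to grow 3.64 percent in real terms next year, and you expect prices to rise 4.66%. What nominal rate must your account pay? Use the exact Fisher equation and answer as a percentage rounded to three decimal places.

8.470%

(1 + i) = (1 + r)(1 + π) = 1.03640 × 1.04660 = 1.08469624
i = 1.08469624 − 1, so the required nominal rate is 8.470%.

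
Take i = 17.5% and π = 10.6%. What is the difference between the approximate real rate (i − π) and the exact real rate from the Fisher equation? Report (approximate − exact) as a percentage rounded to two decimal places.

Approximate: r ≈ 17.500% − 10.600% = 6.9000%
Exact: (1 + 0.1750)/(1 + 0.1060) − 1 = 6.2387%
Error = 6.9000% − 6.2387% = 0.6613% → 0.66%.

0.66%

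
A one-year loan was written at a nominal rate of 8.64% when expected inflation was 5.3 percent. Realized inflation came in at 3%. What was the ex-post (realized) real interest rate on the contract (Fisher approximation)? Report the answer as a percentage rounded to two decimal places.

Ex-post: 8.64% − 3% = 5.640%
So the realized real rate is 5.64%.

5.64%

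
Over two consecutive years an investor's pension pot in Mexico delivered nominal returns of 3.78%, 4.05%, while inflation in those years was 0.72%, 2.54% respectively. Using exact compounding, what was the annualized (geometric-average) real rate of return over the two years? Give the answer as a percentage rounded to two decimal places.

2.25%

Nominal growth factor = 1.0378 × 1.0405 = 1.07983090
Price-level growth factor = 1.0072 × 1.0254 = 1.03278288
Real growth factor = 1.07983090 / 1.03278288 = 1.04555461
Annualized real rate = 1.04555461^(1/2) − 1 = 2.2524% → 2.25%.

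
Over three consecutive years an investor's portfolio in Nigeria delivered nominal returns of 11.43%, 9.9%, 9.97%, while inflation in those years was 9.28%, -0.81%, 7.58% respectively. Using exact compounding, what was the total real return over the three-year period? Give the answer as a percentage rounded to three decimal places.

Compound the nominal returns: 1.1143 × 1.0990 × 1.0997 = 1.346710.
Compound inflation: 1.0928 × 0.9919 × 1.0758 = 1.166112.
Deflate: 1.346710 / 1.166112 = 1.154872.
Total real return = 1.154872 − 1 → 15.487%.

15.487%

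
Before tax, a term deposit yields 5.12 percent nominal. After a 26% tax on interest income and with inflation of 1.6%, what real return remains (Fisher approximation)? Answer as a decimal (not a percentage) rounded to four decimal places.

After-tax nominal return = 5.12% × (1 − 0.26) = 3.7888%.
r ≈ 3.7888% − 1.6% → 0.0219.

0.0219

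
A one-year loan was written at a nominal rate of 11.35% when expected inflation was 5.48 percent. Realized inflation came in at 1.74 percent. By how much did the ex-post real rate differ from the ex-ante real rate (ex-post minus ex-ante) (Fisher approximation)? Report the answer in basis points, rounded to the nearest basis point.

Ex-ante: 11.35% − 5.48% = 5.870%
Ex-post: 11.35% − 1.74% = 9.610%
Difference (ex-post − ex-ante) = 3.7400% → 374 basis points.

374 basis points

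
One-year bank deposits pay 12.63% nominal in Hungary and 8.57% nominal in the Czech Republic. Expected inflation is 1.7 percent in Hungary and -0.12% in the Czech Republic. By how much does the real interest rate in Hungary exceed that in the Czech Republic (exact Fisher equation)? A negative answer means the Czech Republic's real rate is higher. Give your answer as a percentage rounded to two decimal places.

Hungary: (1 + 0.1263)/(1 + 0.0170) − 1 = 10.7473%
The Czech Republic: (1 + 0.0857)/(1 − 0.0012) − 1 = 8.7004%
Differential = 10.7473% − 8.7004% = 2.0469% → 2.05%.

2.05%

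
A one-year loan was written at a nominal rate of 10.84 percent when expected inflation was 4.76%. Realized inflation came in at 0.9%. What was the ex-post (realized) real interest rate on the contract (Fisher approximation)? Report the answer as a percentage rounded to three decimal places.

Ex-post: 10.84% − 0.9% = 9.940%
So the realized real rate is 9.940%.

9.940%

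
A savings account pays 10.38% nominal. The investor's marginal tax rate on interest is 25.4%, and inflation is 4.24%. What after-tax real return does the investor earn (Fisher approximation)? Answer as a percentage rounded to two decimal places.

After-tax nominal return = 10.38% × (1 − 0.254) = 7.74348%.
r ≈ 7.74348% − 4.24% → 3.50%.

3.50%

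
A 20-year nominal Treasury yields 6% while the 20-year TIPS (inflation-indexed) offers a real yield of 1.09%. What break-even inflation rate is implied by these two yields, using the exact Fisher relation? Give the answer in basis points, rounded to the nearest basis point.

486 basis points

(1 + π) = (1 + i)/(1 + r) = 1.06000 / 1.01090 = 1.048571
Break-even inflation = 1.048571 − 1 → 486 basis points.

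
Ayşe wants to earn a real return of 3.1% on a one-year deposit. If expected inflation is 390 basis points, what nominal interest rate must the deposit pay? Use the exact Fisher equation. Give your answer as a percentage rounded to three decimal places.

7.121%

(1 + i) = (1 + r)(1 + π) = 1.03100 × 1.03900 = 1.071209
i = 1.071209 − 1, so the required nominal rate is 7.121%.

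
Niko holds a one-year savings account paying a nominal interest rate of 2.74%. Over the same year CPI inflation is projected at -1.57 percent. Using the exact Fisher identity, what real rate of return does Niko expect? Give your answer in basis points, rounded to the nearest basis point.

By the Fisher identity, 1 + r = (1 + i)/(1 + π).
1 + r = 1.02740 / 0.98430 = 1.043787
r = 1.043787 − 1 = 4.3787%, i.e. 438 basis points.

438 basis points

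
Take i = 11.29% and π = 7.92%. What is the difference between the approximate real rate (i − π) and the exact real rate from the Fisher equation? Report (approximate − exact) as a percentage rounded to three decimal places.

Approximate: r ≈ 11.290% − 7.920% = 3.3700%
Exact: (1 + 0.1129)/(1 + 0.0792) − 1 = 3.1227%
Error = 3.3700% − 3.1227% = 0.2473% → 0.247%.

0.247%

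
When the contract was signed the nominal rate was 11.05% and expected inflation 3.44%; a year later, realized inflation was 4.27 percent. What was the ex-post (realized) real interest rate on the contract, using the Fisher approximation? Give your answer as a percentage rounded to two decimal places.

Ex-post: 11.05% − 4.27% = 6.780%
So the realized real rate is 6.78%.

6.78%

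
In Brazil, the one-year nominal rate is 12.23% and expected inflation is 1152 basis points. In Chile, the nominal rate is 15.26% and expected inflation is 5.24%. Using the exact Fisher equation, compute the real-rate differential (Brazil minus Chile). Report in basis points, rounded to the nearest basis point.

Brazil: (1 + 0.1223)/(1 + 0.1152) − 1 = 0.6367%
Chile: (1 + 0.1526)/(1 + 0.0524) − 1 = 9.5211%
Differential = 0.6367% − 9.5211% = -8.8844% → -888 basis points.

-888 basis points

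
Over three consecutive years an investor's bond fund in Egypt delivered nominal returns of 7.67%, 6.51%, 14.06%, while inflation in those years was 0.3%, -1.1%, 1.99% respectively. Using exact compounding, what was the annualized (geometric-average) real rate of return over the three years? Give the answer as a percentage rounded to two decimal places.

Compound the nominal returns: 1.0767 × 1.0651 × 1.1406 = 1.30803229.
Compound inflation: 1.0030 × 0.9890 × 1.0199 = 1.01170714.
Deflate: 1.30803229 / 1.01170714 = 1.29289617.
Annualized real rate = 1.29289617^(1/3) − 1 = 8.9401% → 8.94%.

8.94%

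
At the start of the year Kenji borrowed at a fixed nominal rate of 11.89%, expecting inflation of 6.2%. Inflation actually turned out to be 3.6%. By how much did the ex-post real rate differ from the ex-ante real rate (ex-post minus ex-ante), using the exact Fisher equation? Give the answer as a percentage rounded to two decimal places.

2.64%

Ex-ante: (1 + 0.1189)/(1 + 0.0620) − 1 = 5.3578%
Ex-post: (1 + 0.1189)/(1 + 0.0360) − 1 = 8.0019%
Difference (ex-post − ex-ante) = 2.6441% → 2.64%.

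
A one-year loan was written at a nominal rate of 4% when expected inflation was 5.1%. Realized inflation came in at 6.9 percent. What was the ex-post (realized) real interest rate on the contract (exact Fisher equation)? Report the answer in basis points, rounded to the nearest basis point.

-271 basis points

Ex-post: (1 + 0.0400)/(1 + 0.0690) − 1 = -2.7128%
So the realized real rate is -271 basis points.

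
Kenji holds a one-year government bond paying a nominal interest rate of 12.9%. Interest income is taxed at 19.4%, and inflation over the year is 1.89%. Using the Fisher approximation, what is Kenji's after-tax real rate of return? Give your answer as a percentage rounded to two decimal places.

After-tax nominal return = 12.9% × (1 − 0.194) = 10.3974%.
r ≈ 10.3974% − 1.89% → 8.51%.

8.51%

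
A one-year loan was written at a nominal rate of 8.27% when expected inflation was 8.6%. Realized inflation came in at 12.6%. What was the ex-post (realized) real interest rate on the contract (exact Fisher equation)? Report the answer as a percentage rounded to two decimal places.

Ex-post: (1 + 0.0827)/(1 + 0.1260) − 1 = -3.8455%
So the realized real rate is -3.85%.

-3.85%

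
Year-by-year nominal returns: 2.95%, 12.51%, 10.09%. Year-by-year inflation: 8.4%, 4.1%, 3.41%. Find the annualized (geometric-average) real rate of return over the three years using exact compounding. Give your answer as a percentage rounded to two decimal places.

Compound the nominal returns: 1.0295 × 1.1251 × 1.1009 = 1.27516196.
Compound inflation: 1.0840 × 1.0410 × 1.0341 = 1.16692394.
Deflate: 1.27516196 / 1.16692394 = 1.09275499.
Annualized real rate = 1.09275499^(1/3) − 1 = 3.0009% → 3.00%.

3.00%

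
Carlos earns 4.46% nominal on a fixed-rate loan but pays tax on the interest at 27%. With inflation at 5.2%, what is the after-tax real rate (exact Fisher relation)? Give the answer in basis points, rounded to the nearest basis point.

-185 basis points

After-tax nominal return = 4.46% × (1 − 0.27) = 3.2558%.
1 + r = 1.032558 / 1.05200 = 0.981519
After-tax real rate = 0.981519 − 1 → -185 basis points.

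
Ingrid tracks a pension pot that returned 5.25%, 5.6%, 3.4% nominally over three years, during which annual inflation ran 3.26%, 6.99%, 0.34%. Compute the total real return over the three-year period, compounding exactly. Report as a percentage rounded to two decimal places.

Nominal growth factor = 1.0525 × 1.0560 × 1.0340 = 1.149229
Price-level growth factor = 1.0326 × 1.0699 × 1.0034 = 1.108535
Real growth factor = 1.149229 / 1.108535 = 1.036710
Total real return = 1.036710 − 1 → 3.67%.

3.67%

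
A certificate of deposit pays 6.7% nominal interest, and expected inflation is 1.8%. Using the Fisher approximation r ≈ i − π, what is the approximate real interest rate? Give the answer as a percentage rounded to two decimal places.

4.90%

r ≈ i − π = 6.7% − 1.8% = 4.90%.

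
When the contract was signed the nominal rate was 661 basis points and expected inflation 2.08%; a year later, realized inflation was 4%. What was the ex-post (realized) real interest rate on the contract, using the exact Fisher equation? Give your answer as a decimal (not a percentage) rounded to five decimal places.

0.02510

Ex-post: (1 + 0.0661)/(1 + 0.0400) − 1 = 2.5096%
So the realized real rate is 0.02510.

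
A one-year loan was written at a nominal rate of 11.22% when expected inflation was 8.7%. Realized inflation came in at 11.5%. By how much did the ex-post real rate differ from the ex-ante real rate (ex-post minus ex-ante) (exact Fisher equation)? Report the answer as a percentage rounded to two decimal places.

-2.57%

Ex-ante: (1 + 0.1122)/(1 + 0.0870) − 1 = 2.3183%
Ex-post: (1 + 0.1122)/(1 + 0.1150) − 1 = -0.2511%
Difference (ex-post − ex-ante) = -2.5694% → -2.57%.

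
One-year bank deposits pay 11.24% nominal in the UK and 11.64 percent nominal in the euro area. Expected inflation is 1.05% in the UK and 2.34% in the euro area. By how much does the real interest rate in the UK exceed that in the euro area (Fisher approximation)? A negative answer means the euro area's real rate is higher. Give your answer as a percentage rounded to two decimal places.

0.89%

The UK: 11.24% − 1.05% = 10.190%
The euro area: 11.64% − 2.34% = 9.300%
Differential = 0.890% → 0.89%.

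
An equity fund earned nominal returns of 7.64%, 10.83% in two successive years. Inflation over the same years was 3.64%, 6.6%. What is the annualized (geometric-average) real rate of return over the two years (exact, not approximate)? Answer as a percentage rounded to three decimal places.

3.914%

Nominal growth factor = 1.0764 × 1.1083 = 1.19297412
Price-level growth factor = 1.0364 × 1.0660 = 1.10480240
Real growth factor = 1.19297412 / 1.10480240 = 1.07980768
Annualized real rate = 1.07980768^(1/2) − 1 = 3.9138% → 3.914%.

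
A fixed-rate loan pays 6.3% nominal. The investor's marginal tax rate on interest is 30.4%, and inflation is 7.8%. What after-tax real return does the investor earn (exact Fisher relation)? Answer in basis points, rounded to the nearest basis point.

-317 basis points

After-tax nominal return = 6.3% × (1 − 0.304) = 4.3848%.
1 + r = 1.043848 / 1.07800 = 0.968319
After-tax real rate = 0.968319 − 1 → -317 basis points.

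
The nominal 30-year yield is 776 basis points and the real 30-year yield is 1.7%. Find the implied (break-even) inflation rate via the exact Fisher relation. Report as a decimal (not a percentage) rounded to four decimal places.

0.0596

(1 + π) = (1 + i)/(1 + r) = 1.07760 / 1.01700 = 1.059587
Break-even inflation = 1.059587 − 1 → 0.0596.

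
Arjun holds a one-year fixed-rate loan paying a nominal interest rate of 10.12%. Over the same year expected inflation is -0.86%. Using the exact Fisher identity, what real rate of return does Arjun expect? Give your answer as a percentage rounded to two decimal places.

11.08%

By the Fisher identity, 1 + r = (1 + i)/(1 + π).
1 + r = 1.10120 / 0.99140 = 1.110752
r = 1.110752 − 1 = 11.0752%, i.e. 11.08%.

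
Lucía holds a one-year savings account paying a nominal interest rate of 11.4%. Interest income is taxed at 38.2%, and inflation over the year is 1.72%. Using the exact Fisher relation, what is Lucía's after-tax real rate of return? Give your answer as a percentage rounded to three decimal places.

5.235%

After-tax nominal return = 11.4% × (1 − 0.382) = 7.0452%.
1 + r = 1.070452 / 1.01720 = 1.052352
After-tax real rate = 1.052352 − 1 → 5.235%.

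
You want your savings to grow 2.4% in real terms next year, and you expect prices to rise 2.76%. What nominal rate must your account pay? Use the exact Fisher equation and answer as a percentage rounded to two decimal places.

5.23%

(1 + i) = (1 + r)(1 + π) = 1.02400 × 1.02760 = 1.0522624
i = 1.0522624 − 1, so the required nominal rate is 5.23%.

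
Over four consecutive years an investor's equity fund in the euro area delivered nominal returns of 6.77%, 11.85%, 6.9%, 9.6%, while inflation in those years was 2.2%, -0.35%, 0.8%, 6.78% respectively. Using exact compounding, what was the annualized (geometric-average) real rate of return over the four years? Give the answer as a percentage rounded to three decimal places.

Compound the nominal returns: 1.0677 × 1.1185 × 1.0690 × 1.0960 = 1.399179684.
Compound inflation: 1.0220 × 0.9965 × 1.0080 × 1.0678 = 1.096171856.
Deflate: 1.399179684 / 1.096171856 = 1.276423652.
Annualized real rate = 1.276423652^(1/4) − 1 = 6.29154% → 6.292%.

6.292%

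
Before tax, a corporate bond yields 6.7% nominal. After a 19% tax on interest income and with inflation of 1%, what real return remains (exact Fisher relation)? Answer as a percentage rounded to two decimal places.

4.38%

After-tax nominal return = 6.7% × (1 − 0.19) = 5.4270%.
1 + r = 1.05427 / 1.01000 = 1.043832
After-tax real rate = 1.043832 − 1 → 4.38%.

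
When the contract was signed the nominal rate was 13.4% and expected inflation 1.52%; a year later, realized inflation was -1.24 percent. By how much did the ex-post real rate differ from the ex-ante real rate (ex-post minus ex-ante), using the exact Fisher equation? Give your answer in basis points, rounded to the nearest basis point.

Ex-ante: (1 + 0.1340)/(1 + 0.0152) − 1 = 11.7021%
Ex-post: (1 + 0.1340)/(1 − 0.0124) − 1 = 14.8238%
Difference (ex-post − ex-ante) = 3.1217% → 312 basis points.

312 basis points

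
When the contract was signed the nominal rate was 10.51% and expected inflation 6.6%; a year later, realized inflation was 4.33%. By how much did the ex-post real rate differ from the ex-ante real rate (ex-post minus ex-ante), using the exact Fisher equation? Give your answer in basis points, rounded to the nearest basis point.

Ex-ante: (1 + 0.1051)/(1 + 0.0660) − 1 = 3.6679%
Ex-post: (1 + 0.1051)/(1 + 0.0433) − 1 = 5.9235%
Difference (ex-post − ex-ante) = 2.2556% → 226 basis points.

226 basis points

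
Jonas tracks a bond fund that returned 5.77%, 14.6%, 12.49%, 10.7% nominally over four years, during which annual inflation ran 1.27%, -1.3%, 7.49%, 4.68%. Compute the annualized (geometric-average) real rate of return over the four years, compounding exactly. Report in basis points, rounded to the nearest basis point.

Nominal growth factor = 1.0577 × 1.1460 × 1.1249 × 1.1070 = 1.50941499
Price-level growth factor = 1.0127 × 0.9870 × 1.0749 × 1.0468 = 1.12468199
Real growth factor = 1.50941499 / 1.12468199 = 1.34208159
Annualized real rate = 1.34208159^(1/4) − 1 = 7.6328% → 763 basis points.

763 basis points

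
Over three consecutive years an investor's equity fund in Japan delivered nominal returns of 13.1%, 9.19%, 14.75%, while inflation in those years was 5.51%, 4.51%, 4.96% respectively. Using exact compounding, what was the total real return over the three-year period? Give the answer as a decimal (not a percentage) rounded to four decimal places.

0.2244

Compound the nominal returns: 1.1310 × 1.0919 × 1.1475 = 1.417092.
Compound inflation: 1.0551 × 1.0451 × 1.0496 = 1.157378.
Deflate: 1.417092 / 1.157378 = 1.224399.
Total real return = 1.224399 − 1 → 0.2244.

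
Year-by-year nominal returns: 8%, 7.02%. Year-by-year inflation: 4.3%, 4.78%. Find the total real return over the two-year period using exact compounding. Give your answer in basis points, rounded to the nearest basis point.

576 basis points

Nominal growth factor = 1.0800 × 1.0702 = 1.155816
Price-level growth factor = 1.0430 × 1.0478 = 1.092855
Real growth factor = 1.155816 / 1.092855 = 1.057611
Total real return = 1.057611 − 1 → 576 basis points.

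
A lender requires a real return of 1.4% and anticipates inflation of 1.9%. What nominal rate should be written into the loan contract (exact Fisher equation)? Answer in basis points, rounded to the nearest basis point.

(1 + i) = (1 + r)(1 + π) = 1.01400 × 1.01900 = 1.033266
i = 1.033266 − 1, so the required nominal rate is 333 basis points.

333 basis points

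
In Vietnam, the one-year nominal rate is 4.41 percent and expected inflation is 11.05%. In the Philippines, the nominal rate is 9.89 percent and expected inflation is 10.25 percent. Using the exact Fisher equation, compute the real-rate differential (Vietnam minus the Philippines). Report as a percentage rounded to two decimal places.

Vietnam: (1 + 0.0441)/(1 + 0.1105) − 1 = -5.9793%
The Philippines: (1 + 0.0989)/(1 + 0.1025) − 1 = -0.3265%
Differential = -5.9793% − (-0.3265%) = -5.6528% → -5.65%.

-5.65%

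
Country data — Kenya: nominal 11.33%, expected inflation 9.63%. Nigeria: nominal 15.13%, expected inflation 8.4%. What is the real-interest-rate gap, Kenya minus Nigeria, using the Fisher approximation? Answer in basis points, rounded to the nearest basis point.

-503 basis points

Kenya: 11.33% − 9.63% = 1.700%
Nigeria: 15.13% − 8.4% = 6.730%
Differential = -5.030% → -503 basis points.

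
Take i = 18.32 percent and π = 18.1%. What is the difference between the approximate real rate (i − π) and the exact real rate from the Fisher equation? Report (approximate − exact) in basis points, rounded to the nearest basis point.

Approximate: r ≈ 18.320% − 18.100% = 0.2200%
Exact: (1 + 0.1832)/(1 + 0.1810) − 1 = 0.1863%
Error = 0.2200% − 0.1863% = 0.0337% → 3 basis points.

3 basis points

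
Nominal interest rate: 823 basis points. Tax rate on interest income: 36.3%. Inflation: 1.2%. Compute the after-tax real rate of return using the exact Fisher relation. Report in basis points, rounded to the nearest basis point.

After-tax nominal return = 8.23% × (1 − 0.363) = 5.24251%.
1 + r = 1.0524251 / 1.01200 = 1.039946
After-tax real rate = 1.039946 − 1 → 399 basis points.

399 basis points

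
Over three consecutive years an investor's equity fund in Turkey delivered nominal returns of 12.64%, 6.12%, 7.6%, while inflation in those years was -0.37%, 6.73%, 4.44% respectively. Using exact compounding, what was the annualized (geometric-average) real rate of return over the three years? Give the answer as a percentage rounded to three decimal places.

Nominal growth factor = 1.1264 × 1.0612 × 1.0760 = 1.28618119
Price-level growth factor = 0.9963 × 1.0673 × 1.0444 = 1.11056377
Real growth factor = 1.28618119 / 1.11056377 = 1.15813357
Annualized real rate = 1.15813357^(1/3) − 1 = 5.0154% → 5.015%.

5.015%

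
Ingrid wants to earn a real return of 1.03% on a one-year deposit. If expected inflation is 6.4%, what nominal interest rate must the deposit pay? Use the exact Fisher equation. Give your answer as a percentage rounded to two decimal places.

(1 + i) = (1 + r)(1 + π) = 1.01030 × 1.06400 = 1.0749592
i = 1.0749592 − 1, so the required nominal rate is 7.50%.

7.50%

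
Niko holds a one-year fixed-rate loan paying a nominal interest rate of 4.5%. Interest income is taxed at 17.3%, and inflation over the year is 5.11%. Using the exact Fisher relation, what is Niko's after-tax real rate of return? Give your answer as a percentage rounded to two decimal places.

-1.32%

After-tax nominal return = 4.5% × (1 − 0.173) = 3.7215%.
1 + r = 1.037215 / 1.05110 = 0.986790
After-tax real rate = 0.986790 − 1 → -1.32%.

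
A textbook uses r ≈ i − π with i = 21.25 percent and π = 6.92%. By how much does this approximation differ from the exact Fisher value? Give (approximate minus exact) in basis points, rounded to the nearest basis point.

93 basis points

Approximate: r ≈ 21.250% − 6.920% = 14.3300%
Exact: (1 + 0.2125)/(1 + 0.0692) − 1 = 13.4025%
Error = 14.3300% − 13.4025% = 0.9275% → 93 basis points.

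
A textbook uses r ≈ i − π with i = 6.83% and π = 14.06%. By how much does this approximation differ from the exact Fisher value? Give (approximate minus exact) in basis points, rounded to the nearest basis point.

-89 basis points

Approximate: r ≈ 6.830% − 14.060% = -7.2300%
Exact: (1 + 0.0683)/(1 + 0.1406) − 1 = -6.3388%
Error = -7.2300% − (-6.3388%) = -0.8912% → -89 basis points.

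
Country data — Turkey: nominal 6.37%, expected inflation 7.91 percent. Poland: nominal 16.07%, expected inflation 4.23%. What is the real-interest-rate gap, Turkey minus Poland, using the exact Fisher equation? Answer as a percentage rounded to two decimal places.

-12.79%

Turkey: (1 + 0.0637)/(1 + 0.0791) − 1 = -1.4271%
Poland: (1 + 0.1607)/(1 + 0.0423) − 1 = 11.3595%
Differential = -1.4271% − 11.3595% = -12.7866% → -12.79%.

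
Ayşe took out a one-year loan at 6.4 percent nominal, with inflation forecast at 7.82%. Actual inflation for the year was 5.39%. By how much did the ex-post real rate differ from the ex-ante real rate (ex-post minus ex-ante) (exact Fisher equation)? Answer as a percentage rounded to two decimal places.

2.28%

Ex-ante: (1 + 0.0640)/(1 + 0.0782) − 1 = -1.3170%
Ex-post: (1 + 0.0640)/(1 + 0.0539) − 1 = 0.9583%
Difference (ex-post − ex-ante) = 2.2754% → 2.28%.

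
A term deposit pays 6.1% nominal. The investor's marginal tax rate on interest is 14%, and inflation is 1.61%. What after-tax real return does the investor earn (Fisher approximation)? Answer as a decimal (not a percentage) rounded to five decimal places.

After-tax nominal return = 6.1% × (1 − 0.14) = 5.2460%.
r ≈ 5.2460% − 1.61% → 0.03636.

0.03636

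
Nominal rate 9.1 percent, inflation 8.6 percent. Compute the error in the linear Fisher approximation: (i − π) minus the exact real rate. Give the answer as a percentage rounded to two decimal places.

Approximate: r ≈ 9.100% − 8.600% = 0.5000%
Exact: (1 + 0.0910)/(1 + 0.0860) − 1 = 0.4604%
Error = 0.5000% − 0.4604% = 0.0396% → 0.04%.

0.04%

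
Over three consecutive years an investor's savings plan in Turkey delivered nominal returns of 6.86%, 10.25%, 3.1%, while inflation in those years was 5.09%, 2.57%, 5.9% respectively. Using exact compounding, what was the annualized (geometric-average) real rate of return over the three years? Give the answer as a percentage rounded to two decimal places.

Compound the nominal returns: 1.0686 × 1.1025 × 1.0310 = 1.21465358.
Compound inflation: 1.0509 × 1.0257 × 1.0590 = 1.14150471.
Deflate: 1.21465358 / 1.14150471 = 1.06408109.
Annualized real rate = 1.06408109^(1/3) − 1 = 2.0920% → 2.09%.

2.09%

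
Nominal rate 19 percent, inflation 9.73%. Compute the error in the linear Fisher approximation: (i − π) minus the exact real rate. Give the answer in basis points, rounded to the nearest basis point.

82 basis points

Approximate: r ≈ 19.000% − 9.730% = 9.2700%
Exact: (1 + 0.1900)/(1 + 0.0973) − 1 = 8.4480%
Error = 9.2700% − 8.4480% = 0.8220% → 82 basis points.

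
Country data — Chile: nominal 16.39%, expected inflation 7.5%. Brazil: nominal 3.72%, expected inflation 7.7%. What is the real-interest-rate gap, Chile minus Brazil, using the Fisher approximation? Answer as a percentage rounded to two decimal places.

12.87%

Chile: 16.39% − 7.5% = 8.890%
Brazil: 3.72% − 7.7% = -3.980%
Differential = 12.870% → 12.87%.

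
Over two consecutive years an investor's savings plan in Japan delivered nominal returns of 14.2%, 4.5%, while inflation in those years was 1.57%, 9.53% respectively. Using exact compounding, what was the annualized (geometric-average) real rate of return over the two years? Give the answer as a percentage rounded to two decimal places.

Compound the nominal returns: 1.1420 × 1.0450 = 1.19339000.
Compound inflation: 1.0157 × 1.0953 = 1.11249621.
Deflate: 1.19339000 / 1.11249621 = 1.07271377.
Annualized real rate = 1.07271377^(1/2) − 1 = 3.5719% → 3.57%.

3.57%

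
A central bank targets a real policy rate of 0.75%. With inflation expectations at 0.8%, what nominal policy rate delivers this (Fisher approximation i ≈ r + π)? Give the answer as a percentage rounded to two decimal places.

1.55%

i ≈ r + π = 0.75% + 0.8% = 1.55%.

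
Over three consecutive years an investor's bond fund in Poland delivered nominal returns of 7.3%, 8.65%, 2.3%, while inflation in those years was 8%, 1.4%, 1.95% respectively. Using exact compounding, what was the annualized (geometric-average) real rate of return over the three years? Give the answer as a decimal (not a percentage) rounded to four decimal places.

Nominal growth factor = 1.0730 × 1.0865 × 1.0230 = 1.19262823
Price-level growth factor = 1.0800 × 1.0140 × 1.0195 = 1.11647484
Real growth factor = 1.19262823 / 1.11647484 = 1.06820879
Annualized real rate = 1.06820879^(1/3) − 1 = 2.2238% → 0.0222.

0.0222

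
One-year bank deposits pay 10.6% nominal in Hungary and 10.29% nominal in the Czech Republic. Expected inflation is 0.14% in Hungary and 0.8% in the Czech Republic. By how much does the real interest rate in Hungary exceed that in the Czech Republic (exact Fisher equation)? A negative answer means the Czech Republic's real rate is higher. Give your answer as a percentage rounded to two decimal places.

Hungary: (1 + 0.1060)/(1 + 0.0014) − 1 = 10.4454%
The Czech Republic: (1 + 0.1029)/(1 + 0.0080) − 1 = 9.4147%
Differential = 10.4454% − 9.4147% = 1.0307% → 1.03%.

1.03%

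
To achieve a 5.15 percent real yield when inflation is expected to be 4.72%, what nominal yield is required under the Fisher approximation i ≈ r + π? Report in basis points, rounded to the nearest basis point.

i ≈ r + π = 5.15% + 4.72% = 987 basis points.

987 basis points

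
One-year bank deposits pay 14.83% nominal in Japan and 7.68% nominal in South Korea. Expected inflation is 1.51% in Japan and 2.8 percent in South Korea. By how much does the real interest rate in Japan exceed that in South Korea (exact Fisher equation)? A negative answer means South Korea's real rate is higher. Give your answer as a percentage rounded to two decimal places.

8.37%

Japan: (1 + 0.1483)/(1 + 0.0151) − 1 = 13.1219%
South Korea: (1 + 0.0768)/(1 + 0.0280) − 1 = 4.7471%
Differential = 13.1219% − 4.7471% = 8.3748% → 8.37%.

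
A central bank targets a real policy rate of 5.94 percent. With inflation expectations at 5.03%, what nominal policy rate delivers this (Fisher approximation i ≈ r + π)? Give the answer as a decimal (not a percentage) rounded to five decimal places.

0.10970

i ≈ r + π = 5.94% + 5.03% = 0.10970.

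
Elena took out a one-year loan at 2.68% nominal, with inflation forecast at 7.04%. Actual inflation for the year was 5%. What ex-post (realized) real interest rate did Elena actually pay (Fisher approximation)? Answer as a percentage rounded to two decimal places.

-2.32%

Ex-post: 2.68% − 5% = -2.320%
So the realized real rate is -2.32%.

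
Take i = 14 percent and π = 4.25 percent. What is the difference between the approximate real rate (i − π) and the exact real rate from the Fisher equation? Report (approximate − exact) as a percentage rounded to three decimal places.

0.397%

Approximate: r ≈ 14.000% − 4.250% = 9.7500%
Exact: (1 + 0.1400)/(1 + 0.0425) − 1 = 9.35252%
Error = 9.7500% − 9.35252% = 0.39748% → 0.397%.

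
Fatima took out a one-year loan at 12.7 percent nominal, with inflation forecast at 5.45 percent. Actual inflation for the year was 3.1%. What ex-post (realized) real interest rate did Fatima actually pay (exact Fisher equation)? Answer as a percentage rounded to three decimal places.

9.311%

Ex-post: (1 + 0.1270)/(1 + 0.0310) − 1 = 9.3113%
So the realized real rate is 9.311%.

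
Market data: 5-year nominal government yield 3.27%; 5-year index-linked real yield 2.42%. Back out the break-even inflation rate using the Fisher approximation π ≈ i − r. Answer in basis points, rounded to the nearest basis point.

85 basis points

π ≈ i − r = 3.27% − 2.42% → 85 basis points.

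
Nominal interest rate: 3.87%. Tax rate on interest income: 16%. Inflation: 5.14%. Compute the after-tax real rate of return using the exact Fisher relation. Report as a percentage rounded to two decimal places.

-1.80%

After-tax nominal return = 3.87% × (1 − 0.16) = 3.2508%.
1 + r = 1.032508 / 1.05140 = 0.982032
After-tax real rate = 0.982032 − 1 → -1.80%.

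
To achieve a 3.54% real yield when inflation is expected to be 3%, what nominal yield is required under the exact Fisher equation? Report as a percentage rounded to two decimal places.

(1 + i) = (1 + r)(1 + π) = 1.03540 × 1.03000 = 1.066462
i = 1.066462 − 1, so the required nominal rate is 6.65%.

6.65%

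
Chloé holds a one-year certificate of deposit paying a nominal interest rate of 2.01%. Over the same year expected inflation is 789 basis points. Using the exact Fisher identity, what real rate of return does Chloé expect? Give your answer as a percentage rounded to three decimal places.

By the Fisher identity, 1 + r = (1 + i)/(1 + π).
1 + r = 1.02010 / 1.07890 = 0.945500
r = 0.945500 − 1 = -5.4500%, i.e. -5.450%.

-5.450%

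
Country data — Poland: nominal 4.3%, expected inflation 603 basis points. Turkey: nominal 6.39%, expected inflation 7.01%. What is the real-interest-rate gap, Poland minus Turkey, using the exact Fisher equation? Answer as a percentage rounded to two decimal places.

-1.05%

Poland: (1 + 0.0430)/(1 + 0.0603) − 1 = -1.6316%
Turkey: (1 + 0.0639)/(1 + 0.0701) − 1 = -0.5794%
Differential = -1.6316% − (-0.5794%) = -1.0522% → -1.05%.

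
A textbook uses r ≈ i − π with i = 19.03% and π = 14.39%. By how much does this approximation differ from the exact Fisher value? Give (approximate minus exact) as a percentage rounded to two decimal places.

Approximate: r ≈ 19.030% − 14.390% = 4.6400%
Exact: (1 + 0.1903)/(1 + 0.1439) − 1 = 4.0563%
Error = 4.6400% − 4.0563% = 0.5837% → 0.58%.

0.58%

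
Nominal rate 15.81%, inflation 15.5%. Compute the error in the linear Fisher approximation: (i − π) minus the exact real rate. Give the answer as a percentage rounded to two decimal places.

Approximate: r ≈ 15.810% − 15.500% = 0.3100%
Exact: (1 + 0.1581)/(1 + 0.1550) − 1 = 0.2684%
Error = 0.3100% − 0.2684% = 0.0416% → 0.04%.

0.04%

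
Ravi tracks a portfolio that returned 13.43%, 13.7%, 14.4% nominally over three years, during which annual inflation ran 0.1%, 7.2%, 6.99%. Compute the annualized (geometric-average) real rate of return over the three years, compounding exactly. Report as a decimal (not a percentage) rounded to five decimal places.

0.08721

Compound the nominal returns: 1.1343 × 1.1370 × 1.1440 = 1.47541577.
Compound inflation: 1.0010 × 1.0720 × 1.0699 = 1.14807973.
Deflate: 1.47541577 / 1.14807973 = 1.28511612.
Annualized real rate = 1.28511612^(1/3) − 1 = 8.7212% → 0.08721.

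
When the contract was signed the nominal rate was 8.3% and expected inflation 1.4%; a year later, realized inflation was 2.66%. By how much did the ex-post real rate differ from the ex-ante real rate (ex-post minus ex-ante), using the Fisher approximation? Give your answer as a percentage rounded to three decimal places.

Ex-ante: 8.3% − 1.4% = 6.900%
Ex-post: 8.3% − 2.66% = 5.640%
Difference (ex-post − ex-ante) = -1.2600% → -1.260%.

-1.260%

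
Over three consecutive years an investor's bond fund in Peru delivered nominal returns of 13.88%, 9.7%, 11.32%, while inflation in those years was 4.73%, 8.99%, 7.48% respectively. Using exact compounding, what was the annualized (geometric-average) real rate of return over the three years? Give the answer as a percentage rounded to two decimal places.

Nominal growth factor = 1.1388 × 1.0970 × 1.1132 = 1.39068024
Price-level growth factor = 1.0473 × 1.0899 × 1.0748 = 1.22683290
Real growth factor = 1.39068024 / 1.22683290 = 1.13355310
Annualized real rate = 1.13355310^(1/3) − 1 = 4.2671% → 4.27%.

4.27%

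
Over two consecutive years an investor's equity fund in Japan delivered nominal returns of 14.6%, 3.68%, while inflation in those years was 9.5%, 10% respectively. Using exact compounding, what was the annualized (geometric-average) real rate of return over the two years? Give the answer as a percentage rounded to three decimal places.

-0.680%

Nominal growth factor = 1.1460 × 1.0368 = 1.18817280
Price-level growth factor = 1.0950 × 1.1000 = 1.20450000
Real growth factor = 1.18817280 / 1.20450000 = 0.98644483
Annualized real rate = 0.98644483^(1/2) − 1 = -0.6801% → -0.680%.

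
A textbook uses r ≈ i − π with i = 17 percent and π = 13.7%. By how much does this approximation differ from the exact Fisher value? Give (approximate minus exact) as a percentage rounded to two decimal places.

0.40%

Approximate: r ≈ 17.000% − 13.700% = 3.3000%
Exact: (1 + 0.1700)/(1 + 0.1370) − 1 = 2.9024%
Error = 3.3000% − 2.9024% = 0.3976% → 0.40%.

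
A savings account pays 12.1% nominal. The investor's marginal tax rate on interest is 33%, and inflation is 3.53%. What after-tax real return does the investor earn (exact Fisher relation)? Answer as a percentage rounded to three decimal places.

After-tax nominal return = 12.1% × (1 − 0.33) = 8.1070%.
1 + r = 1.08107 / 1.03530 = 1.044209
After-tax real rate = 1.044209 − 1 → 4.421%.

4.421%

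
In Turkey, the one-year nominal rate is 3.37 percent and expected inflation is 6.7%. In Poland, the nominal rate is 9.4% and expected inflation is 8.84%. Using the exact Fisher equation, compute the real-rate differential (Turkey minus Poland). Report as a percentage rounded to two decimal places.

-3.64%

Turkey: (1 + 0.0337)/(1 + 0.0670) − 1 = -3.1209%
Poland: (1 + 0.0940)/(1 + 0.0884) − 1 = 0.5145%
Differential = -3.1209% − 0.5145% = -3.6354% → -3.64%.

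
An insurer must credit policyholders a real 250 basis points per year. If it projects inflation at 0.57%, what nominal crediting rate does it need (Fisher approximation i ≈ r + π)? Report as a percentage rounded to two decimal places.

i ≈ r + π = 2.5% + 0.57% = 3.07%.

3.07%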